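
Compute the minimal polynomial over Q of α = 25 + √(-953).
m_α(x) = x^2 - 50x + 1578

From α - 25 = √(-953), squaring gives (α - 25)^2 = -953, i.e. α^2 - 50α + 625 = -953, so α^2 - 50α + 1578 = 0. The discriminant of x^2 - 50x + 1578 is (-50)^2 - 4·(1578) = 2500 - 6312 = -3812, and 4·(-953) is not a perfect square in Q since -953 is squarefree and ≠ 1. Hence x^2 - 50x + 1578 is irreducible over Q and is the minimal polynomial of α.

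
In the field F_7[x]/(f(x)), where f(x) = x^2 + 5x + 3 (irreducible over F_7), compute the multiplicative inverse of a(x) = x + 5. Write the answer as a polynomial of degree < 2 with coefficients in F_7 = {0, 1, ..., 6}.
a(x)^(-1) ≡ 2x (mod f(x))

Since f is irreducible over F_7, F_7[x]/(f) is a field and a(x) ≠ 0 has an inverse. Apply the extended Euclidean algorithm to f(x) and a(x) in F_7[x]: f(x) = (x)·a(x) + (3). The last nonzero remainder is the constant 3 = gcd(f, a) in F_7. Back-substituting through the division chain expresses 3 = s(x)·a(x) + t(x)·f(x) with s(x) ≡ 6x (mod f), so (6x)·a(x) ≡ 3 (mod f). Multiplying by 3^(-1) ≡ 5 in F_7 gives a(x)^(-1) ≡ 5·(6x) ≡ 2x (mod f). Check: (x + 5)·(2x) = 2x^2 + 3x ≡ 1 (mod x^2 + 5x + 3).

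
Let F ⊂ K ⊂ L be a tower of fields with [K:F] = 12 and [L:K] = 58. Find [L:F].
[L:F] = 696

The tower law says that for any tower of field extensions F ⊂ K ⊂ L with finite degrees, [L:F] = [L:K] · [K:F]. Here this gives [L:F] = 58 · 12 = 696.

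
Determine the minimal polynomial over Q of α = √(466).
m_α(x) = x^2 - 466

α satisfies α^2 - 466 = 0, so x^2 - 466 annihilates α. Since d = 466 is squarefree and ≠ 1, it is not a perfect square in Q, so x^2 - 466 has no rational root and is therefore irreducible over Q (a degree-2 polynomial over a field is irreducible iff it has no root). Hence m_α(x) = x^2 - 466.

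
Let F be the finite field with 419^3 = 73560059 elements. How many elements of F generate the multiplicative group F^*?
There are φ(73560058) = 29237760 primitive elements

F_q^* is cyclic of order q - 1 = 73560058. A cyclic group of order m has exactly φ(m) generators. Here m = 73560058 = 2 · 11 · 13 · 19 · 13537, so the number of primitive elements is φ(73560058) = 29237760.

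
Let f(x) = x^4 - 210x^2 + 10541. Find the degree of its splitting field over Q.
[K : Q] = 4

Solving the quadratic in x^2: x^2 = (210 ± √(210^2 - 4·10541))/2 = (210 ± √1936)/2 = (210 ± 44)/2, giving x^2 = 83 or x^2 = 127. So f(x) = (x^2 - 83)(x^2 - 127) and the roots of f are ±√83, ±√127. Hence the splitting field is K = Q(√83, √127). Since 83 and 127 are distinct squarefree integers > 1, their product 10541 is not a perfect square, so √127 ∉ Q(√83). By the tower law [K:Q] = [Q(√83,√127):Q(√83)] · [Q(√83):Q] = 2 · 2 = 4.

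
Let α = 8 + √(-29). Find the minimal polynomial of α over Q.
m_α(x) = x^2 - 16x + 93

From α - 8 = √(-29), squaring gives (α - 8)^2 = -29, i.e. α^2 - 16α + 64 = -29, so α^2 - 16α + 93 = 0. The discriminant of x^2 - 16x + 93 is (-16)^2 - 4·(93) = 256 - 372 = -116, and 4·(-29) is not a perfect square in Q since -29 is squarefree and ≠ 1. Hence x^2 - 16x + 93 is irreducible over Q and is the minimal polynomial of α.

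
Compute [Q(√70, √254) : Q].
[Q(√70, √254) : Q] = 4

[Q(√70):Q] = 2 (min poly x^2 - 70, irreducible since 70 is squarefree > 1). For the top step, suppose √254 ∈ Q(√70), say √254 = c + d√70 with c, d ∈ Q. Squaring: 254 = c^2 + 70d^2 + 2cd√70. Since √70 ∉ Q this forces 2cd = 0. If d = 0 then √254 = c ∈ Q, contradicting 254 squarefree > 1. If c = 0 then 254 = 70d^2, so 70·254 = (70d)^2 is a perfect square in Q — but 70·254 = 17780 is not a perfect square (since 70 and 254 are distinct squarefree integers). Contradiction. Hence √254 ∉ Q(√70), so x^2 - 254 stays irreducible over Q(√70) and [Q(√70, √254) : Q(√70)] = 2. By the tower law, [Q(√70, √254) : Q] = 2 · 2 = 4.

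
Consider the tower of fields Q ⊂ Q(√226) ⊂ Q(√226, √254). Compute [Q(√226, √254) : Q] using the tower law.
[Q(√226, √254) : Q] = 4

[Q(√226):Q] = 2 (min poly x^2 - 226, irreducible since 226 is squarefree > 1). For the top step, suppose √254 ∈ Q(√226), say √254 = c + d√226 with c, d ∈ Q. Squaring: 254 = c^2 + 226d^2 + 2cd√226. Since √226 ∉ Q this forces 2cd = 0. If d = 0 then √254 = c ∈ Q, contradicting 254 squarefree > 1. If c = 0 then 254 = 226d^2, so 226·254 = (226d)^2 is a perfect square in Q — but 226·254 = 57404 is not a perfect square (since 226 and 254 are distinct squarefree integers). Contradiction. Hence √254 ∉ Q(√226), so x^2 - 254 stays irreducible over Q(√226) and [Q(√226, √254) : Q(√226)] = 2. By the tower law, [Q(√226, √254) : Q] = 2 · 2 = 4.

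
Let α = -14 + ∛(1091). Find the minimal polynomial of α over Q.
m_α(x) = x^3 + 42x^2 + 588x + 1653

Set β = α + 14 = ∛(1091), so β^3 = 1091. Then (α + 14)^3 - 1091 = 0, i.e. α is a root of g(x) = (x + 14)^3 - 1091 = x^3 + 42x^2 + 588x + 1653. Since g(x) = h(x + 14) where h(x) = x^3 - 1091, and h is irreducible over Q (because 1091 is not a perfect cube, so h has no rational root, and a monic cubic with no rational root is irreducible), g is also irreducible (irreducibility is preserved under the substitution x → x + 14). Hence m_α(x) = x^3 + 42x^2 + 588x + 1653.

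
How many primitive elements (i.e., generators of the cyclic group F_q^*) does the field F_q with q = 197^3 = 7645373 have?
There are φ(7645372) = 3102624 primitive elements

F_q^* is cyclic of order q - 1 = 7645372. A cyclic group of order m has exactly φ(m) generators. Here m = 7645372 = 2^2 · 7^2 · 19 · 2053, so the number of primitive elements is φ(7645372) = 3102624.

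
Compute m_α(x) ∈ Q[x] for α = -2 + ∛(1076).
m_α(x) = x^3 + 6x^2 + 12x - 1068

Set β = α + 2 = ∛(1076), so β^3 = 1076. Then (α + 2)^3 - 1076 = 0, i.e. α is a root of g(x) = (x + 2)^3 - 1076 = x^3 + 6x^2 + 12x - 1068. Since g(x) = h(x + 2) where h(x) = x^3 - 1076, and h is irreducible over Q (because 1076 is not a perfect cube, so h has no rational root, and a monic cubic with no rational root is irreducible), g is also irreducible (irreducibility is preserved under the substitution x → x + 2). Hence m_α(x) = x^3 + 6x^2 + 12x - 1068.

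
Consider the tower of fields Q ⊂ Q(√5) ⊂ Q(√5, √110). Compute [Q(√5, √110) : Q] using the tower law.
[Q(√5, √110) : Q] = 4

[Q(√5):Q] = 2 (min poly x^2 - 5, irreducible since 5 is squarefree > 1). For the top step, suppose √110 ∈ Q(√5), say √110 = c + d√5 with c, d ∈ Q. Squaring: 110 = c^2 + 5d^2 + 2cd√5. Since √5 ∉ Q this forces 2cd = 0. If d = 0 then √110 = c ∈ Q, contradicting 110 squarefree > 1. If c = 0 then 110 = 5d^2, so 5·110 = (5d)^2 is a perfect square in Q — but 5·110 = 550 is not a perfect square (since 5 and 110 are distinct squarefree integers). Contradiction. Hence √110 ∉ Q(√5), so x^2 - 110 stays irreducible over Q(√5) and [Q(√5, √110) : Q(√5)] = 2. By the tower law, [Q(√5, √110) : Q] = 2 · 2 = 4.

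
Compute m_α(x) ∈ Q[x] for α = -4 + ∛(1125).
m_α(x) = x^3 + 12x^2 + 48x - 1061

Set β = α + 4 = ∛(1125), so β^3 = 1125. Then (α + 4)^3 - 1125 = 0, i.e. α is a root of g(x) = (x + 4)^3 - 1125 = x^3 + 12x^2 + 48x - 1061. Since g(x) = h(x + 4) where h(x) = x^3 - 1125, and h is irreducible over Q (because 1125 is not a perfect cube, so h has no rational root, and a monic cubic with no rational root is irreducible), g is also irreducible (irreducibility is preserved under the substitution x → x + 4). Hence m_α(x) = x^3 + 12x^2 + 48x - 1061.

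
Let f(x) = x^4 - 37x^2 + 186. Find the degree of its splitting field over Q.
[K : Q] = 4

Solving the quadratic in x^2: x^2 = (37 ± √(37^2 - 4·186))/2 = (37 ± √625)/2 = (37 ± 25)/2, giving x^2 = 6 or x^2 = 31. So f(x) = (x^2 - 6)(x^2 - 31) and the roots of f are ±√6, ±√31. Hence the splitting field is K = Q(√6, √31). Since 6 and 31 are distinct squarefree integers > 1, their product 186 is not a perfect square, so √31 ∉ Q(√6). By the tower law [K:Q] = [Q(√6,√31):Q(√6)] · [Q(√6):Q] = 2 · 2 = 4.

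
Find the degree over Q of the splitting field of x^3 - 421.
[K : Q] = 6

The roots of x^3 - 421 are ∛421, ω∛421, ω^2∛421 where ω = e^(2πi/3) is a primitive cube root of unity, so K = Q(∛421, ω). Now [Q(∛421):Q] = 3 (since 421 is not a perfect cube, x^3 - 421 is irreducible) and [Q(ω):Q] = 2. Both 2 and 3 divide [K:Q], and [K:Q] ≤ 3·2 = 6, so [K:Q] = 6. (Equivalently: Q(∛421) ⊂ R but ω ∉ R, so [K : Q(∛421)] = 2.)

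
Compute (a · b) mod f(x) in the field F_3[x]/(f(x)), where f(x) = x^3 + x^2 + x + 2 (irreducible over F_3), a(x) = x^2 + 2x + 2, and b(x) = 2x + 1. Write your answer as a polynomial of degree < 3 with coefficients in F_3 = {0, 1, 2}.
a · b ≡ x + 1 (mod f(x))

Multiply in F_3[x]: a(x)·b(x) = (x^2 + 2x + 2)·(2x + 1) = 2x^3 + 2x^2 + 2. This has degree ≥ 3, so divide by f(x) over F_3: 2x^3 + 2x^2 + 2 = (2)·(x^3 + x^2 + x + 2) + (x + 1). Hence a·b ≡ x + 1 (mod f). (F_3[x]/(f) is a field with 3^3 = 27 elements since f is irreducible of degree 3.)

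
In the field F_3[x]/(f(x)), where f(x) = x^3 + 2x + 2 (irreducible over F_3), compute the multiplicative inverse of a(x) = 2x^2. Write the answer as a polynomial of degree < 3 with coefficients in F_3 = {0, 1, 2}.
a(x)^(-1) ≡ x^2 + 2x + 2 (mod f(x))

Since f is irreducible over F_3, F_3[x]/(f) is a field and a(x) ≠ 0 has an inverse. Apply the extended Euclidean algorithm to f(x) and a(x) in F_3[x]: f(x) = (2x)·a(x) + (2x + 2);  a(x) = (x + 2)·(2x + 2) + (2). The last nonzero remainder is the constant 2 = gcd(f, a) in F_3. Back-substituting through the division chain expresses 2 = s(x)·a(x) + t(x)·f(x) with s(x) ≡ 2x^2 + x + 1 (mod f), so (2x^2 + x + 1)·a(x) ≡ 2 (mod f). Multiplying by 2^(-1) ≡ 2 in F_3 gives a(x)^(-1) ≡ 2·(2x^2 + x + 1) ≡ x^2 + 2x + 2 (mod f). Check: (2x^2)·(x^2 + 2x + 2) = 2x^4 + x^3 + x^2 ≡ 1 (mod x^3 + 2x + 2).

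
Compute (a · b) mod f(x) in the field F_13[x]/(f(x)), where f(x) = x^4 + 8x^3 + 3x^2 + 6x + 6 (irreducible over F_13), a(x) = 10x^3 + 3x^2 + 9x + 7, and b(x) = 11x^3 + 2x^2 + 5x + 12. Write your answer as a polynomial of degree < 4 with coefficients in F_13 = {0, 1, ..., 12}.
a · b ≡ x^3 + 11x^2 + 12x + 9 (mod f(x))

Multiply in F_13[x]: a(x)·b(x) = (10x^3 + 3x^2 + 9x + 7)·(11x^3 + 2x^2 + 5x + 12) = 6x^6 + x^5 + 12x^4 + 9x^3 + 4x^2 + 6. This has degree ≥ 4, so divide by f(x) over F_13: 6x^6 + x^5 + 12x^4 + 9x^3 + 4x^2 + 6 = (6x^2 + 5x + 6)·(x^4 + 8x^3 + 3x^2 + 6x + 6) + (x^3 + 11x^2 + 12x + 9). Hence a·b ≡ x^3 + 11x^2 + 12x + 9 (mod f). (F_13[x]/(f) is a field with 13^4 = 28561 elements since f is irreducible of degree 4.)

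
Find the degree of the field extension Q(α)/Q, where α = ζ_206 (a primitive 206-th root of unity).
[Q(α):Q] = 102

The minimal polynomial of ζ_206 over Q is the 206-th cyclotomic polynomial Φ_206(x), which is irreducible over Q and has degree φ(206) = 102. Hence [Q(α):Q] = φ(206) = 102.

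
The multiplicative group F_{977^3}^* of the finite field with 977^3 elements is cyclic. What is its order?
|F_{977^3}^*| = 932574832

F_{977^3} has 977^3 = 932574833 elements; its multiplicative group consists of all nonzero elements, so |F_{977^3}^*| = 932574833 - 1 = 932574832. (It is cyclic since any finite subgroup of the multiplicative group of a field is cyclic.)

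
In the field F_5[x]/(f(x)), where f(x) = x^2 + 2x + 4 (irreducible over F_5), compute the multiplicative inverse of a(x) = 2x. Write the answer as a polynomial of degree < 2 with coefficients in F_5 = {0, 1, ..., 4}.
a(x)^(-1) ≡ 3x + 1 (mod f(x))

Since f is irreducible over F_5, F_5[x]/(f) is a field and a(x) ≠ 0 has an inverse. Apply the extended Euclidean algorithm to f(x) and a(x) in F_5[x]: f(x) = (3x + 1)·a(x) + (4). The last nonzero remainder is the constant 4 = gcd(f, a) in F_5. Back-substituting through the division chain expresses 4 = s(x)·a(x) + t(x)·f(x) with s(x) ≡ 2x + 4 (mod f), so (2x + 4)·a(x) ≡ 4 (mod f). Multiplying by 4^(-1) ≡ 4 in F_5 gives a(x)^(-1) ≡ 4·(2x + 4) ≡ 3x + 1 (mod f). Check: (2x)·(3x + 1) = x^2 + 2x ≡ 1 (mod x^2 + 2x + 4).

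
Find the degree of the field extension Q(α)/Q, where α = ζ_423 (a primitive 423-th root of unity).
[Q(α):Q] = 276

The minimal polynomial of ζ_423 over Q is the 423-th cyclotomic polynomial Φ_423(x), which is irreducible over Q and has degree φ(423) = 276. Hence [Q(α):Q] = φ(423) = 276.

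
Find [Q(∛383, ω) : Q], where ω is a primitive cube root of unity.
[Q(∛383, ω) : Q] = 6

[Q(∛383):Q] = 3 (min poly x^3 - 383, irreducible since 383 is not a perfect cube). [Q(ω):Q] = 2 (min poly x^2 + x + 1). Since Q(∛383) ⊂ R and ω ∉ R, we have ω ∉ Q(∛383), so x^2 + x + 1 remains irreducible over Q(∛383) and [Q(∛383, ω) : Q(∛383)] = 2. By the tower law, [Q(∛383, ω) : Q] = 3 · 2 = 6. (In fact Q(∛383, ω) is the splitting field of x^3 - 383 over Q.)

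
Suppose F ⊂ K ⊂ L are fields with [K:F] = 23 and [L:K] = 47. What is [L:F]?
[L:F] = 1081

The tower law says that for any tower of field extensions F ⊂ K ⊂ L with finite degrees, [L:F] = [L:K] · [K:F]. Here this gives [L:F] = 47 · 23 = 1081.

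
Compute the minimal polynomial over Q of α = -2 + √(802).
m_α(x) = x^2 + 4x - 798

From α + 2 = √(802), squaring gives (α + 2)^2 = 802, i.e. α^2 + 4α + 4 = 802, so α^2 + 4α - 798 = 0. The discriminant of x^2 + 4x - 798 is (4)^2 - 4·(-798) = 16 + 3192 = 3208, and 4·(802) is not a perfect square in Q since 802 is squarefree and ≠ 1. Hence x^2 + 4x - 798 is irreducible over Q and is the minimal polynomial of α.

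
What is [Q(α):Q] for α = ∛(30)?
[Q(α):Q] = 3

The minimal polynomial of α is x^3 - 30, irreducible over Q since 30 is not a perfect cube (so x^3 - 30 has no rational root). Hence [Q(α):Q] = deg(m_α) = 3.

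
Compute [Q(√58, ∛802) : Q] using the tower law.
[Q(√58, ∛802) : Q] = 6

Let L = Q(√58, ∛802). Since Q(√58) ⊂ L and [Q(√58):Q] = 2, the tower law gives 2 | [L:Q]. Likewise Q(∛802) ⊂ L with [Q(∛802):Q] = 3 (because 802 is not a perfect cube), so 3 | [L:Q]. As gcd(2,3) = 1, [L:Q] is divisible by 6. Conversely L is generated over Q by √58 and ∛802, so [L:Q] ≤ 2·3 = 6. Therefore [Q(√58, ∛802) : Q] = 6.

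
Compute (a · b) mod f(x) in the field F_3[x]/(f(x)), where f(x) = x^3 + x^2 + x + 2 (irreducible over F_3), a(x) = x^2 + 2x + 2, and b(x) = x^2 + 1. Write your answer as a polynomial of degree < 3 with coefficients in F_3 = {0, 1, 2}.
a · b ≡ x^2 + 2x (mod f(x))

Multiply in F_3[x]: a(x)·b(x) = (x^2 + 2x + 2)·(x^2 + 1) = x^4 + 2x^3 + 2x + 2. This has degree ≥ 3, so divide by f(x) over F_3: x^4 + 2x^3 + 2x + 2 = (x + 1)·(x^3 + x^2 + x + 2) + (x^2 + 2x). Hence a·b ≡ x^2 + 2x (mod f). (F_3[x]/(f) is a field with 3^3 = 27 elements since f is irreducible of degree 3.)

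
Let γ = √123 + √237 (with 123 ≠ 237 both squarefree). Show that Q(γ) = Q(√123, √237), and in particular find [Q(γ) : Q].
[Q(γ) : Q] = 4 (equivalently, Q(γ) = Q(√123, √237))

Obviously Q(γ) ⊆ Q(√123, √237), and [Q(√123, √237):Q] = 4 (since 123, 237 are distinct squarefree integers > 1 with 29151 not a perfect square). To show equality we compute the minimal polynomial of γ. From γ = √123 + √237: γ^2 = 123 + 2√(29151) + 237 = 360 + 2√(29151), so γ^2 - 360 = 2√(29151); squaring, (γ^2 - 360)^2 = 4·29151, i.e. γ^4 - 720γ^2 + 129600 - 116604 = 0, i.e. γ^4 - 720γ^2 + 12996 = 0. So γ is a root of x^4 - 720x^2 + 12996. This polynomial is irreducible over Q: it has no rational root (each ±√123 ± √237 is irrational), and any factorization into two quadratics over Q would force √(29151) ∈ Q (pairing opposite roots) or √123, √237 ∈ Q (other pairings), all impossible. Hence [Q(γ):Q] = 4 = [Q(√123, √237):Q], so Q(γ) = Q(√123, √237).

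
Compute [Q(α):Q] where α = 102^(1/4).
[Q(α):Q] = 4

α is a root of x^4 - 102. By Eisenstein's criterion at the prime p = 2 (which divides the constant term 102 but p^2 = 4 does not, since 102 is squarefree), x^4 - 102 is irreducible over Q. Hence [Q(α):Q] = 4.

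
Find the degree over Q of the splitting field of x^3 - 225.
[K : Q] = 6

The roots of x^3 - 225 are ∛225, ω∛225, ω^2∛225 where ω = e^(2πi/3) is a primitive cube root of unity, so K = Q(∛225, ω). Now [Q(∛225):Q] = 3 (since 225 is not a perfect cube, x^3 - 225 is irreducible) and [Q(ω):Q] = 2. Both 2 and 3 divide [K:Q], and [K:Q] ≤ 3·2 = 6, so [K:Q] = 6. (Equivalently: Q(∛225) ⊂ R but ω ∉ R, so [K : Q(∛225)] = 2.)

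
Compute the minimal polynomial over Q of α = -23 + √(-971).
m_α(x) = x^2 + 46x + 1500

From α + 23 = √(-971), squaring gives (α + 23)^2 = -971, i.e. α^2 + 46α + 529 = -971, so α^2 + 46α + 1500 = 0. The discriminant of x^2 + 46x + 1500 is (46)^2 - 4·(1500) = 2116 - 6000 = -3884, and 4·(-971) is not a perfect square in Q since -971 is squarefree and ≠ 1. Hence x^2 + 46x + 1500 is irreducible over Q and is the minimal polynomial of α.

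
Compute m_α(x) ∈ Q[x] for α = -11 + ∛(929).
m_α(x) = x^3 + 33x^2 + 363x + 402

Set β = α + 11 = ∛(929), so β^3 = 929. Then (α + 11)^3 - 929 = 0, i.e. α is a root of g(x) = (x + 11)^3 - 929 = x^3 + 33x^2 + 363x + 402. Since g(x) = h(x + 11) where h(x) = x^3 - 929, and h is irreducible over Q (because 929 is not a perfect cube, so h has no rational root, and a monic cubic with no rational root is irreducible), g is also irreducible (irreducibility is preserved under the substitution x → x + 11). Hence m_α(x) = x^3 + 33x^2 + 363x + 402.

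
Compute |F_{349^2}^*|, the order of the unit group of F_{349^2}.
|F_{349^2}^*| = 121800

F_{349^2} has 349^2 = 121801 elements; its multiplicative group consists of all nonzero elements, so |F_{349^2}^*| = 121801 - 1 = 121800. (It is cyclic since any finite subgroup of the multiplicative group of a field is cyclic.)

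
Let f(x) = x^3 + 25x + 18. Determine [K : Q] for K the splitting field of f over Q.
[K : Q] = 6

By the rational root test, any rational root of the monic integer polynomial f(x) = x^3 + 25x + 18 must be an integer dividing the constant term 18, i.e. one of ±{1, 2, 3, 6, 9, 18}. Evaluating: f(1) = 44, f(-1) = -8, f(2) = 76, f(-2) = -40, f(3) = 120, f(-3) = -84, f(6) = 384, f(-6) = -348, f(9) = 972, f(-9) = -936, f(18) = 6300, f(-18) = -6264; none is 0, so f has no rational root and is therefore irreducible over Q (a cubic with no linear factor over a field is irreducible). For an irreducible cubic, the Galois group is A_3 or S_3 according as the discriminant disc(f) = -4a^3 - 27b^2 = -4·(25)^3 - 27·(18)^2 = -71248 is or is not a square in Q. Here disc(f) = -71248 is not a perfect square in Q, so the Galois group of f over Q is not contained in A_3 and must be all of S_3. The splitting field has degree |S_3| = 6 over Q, so [K : Q] = 6.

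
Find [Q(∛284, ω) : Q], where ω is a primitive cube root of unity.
[Q(∛284, ω) : Q] = 6

[Q(∛284):Q] = 3 (min poly x^3 - 284, irreducible since 284 is not a perfect cube). [Q(ω):Q] = 2 (min poly x^2 + x + 1). Since Q(∛284) ⊂ R and ω ∉ R, we have ω ∉ Q(∛284), so x^2 + x + 1 remains irreducible over Q(∛284) and [Q(∛284, ω) : Q(∛284)] = 2. By the tower law, [Q(∛284, ω) : Q] = 3 · 2 = 6. (In fact Q(∛284, ω) is the splitting field of x^3 - 284 over Q.)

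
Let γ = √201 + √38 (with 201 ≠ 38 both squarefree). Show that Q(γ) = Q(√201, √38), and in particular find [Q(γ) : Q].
[Q(γ) : Q] = 4 (equivalently, Q(γ) = Q(√201, √38))

Obviously Q(γ) ⊆ Q(√201, √38), and [Q(√201, √38):Q] = 4 (since 201, 38 are distinct squarefree integers > 1 with 7638 not a perfect square). To show equality we compute the minimal polynomial of γ. From γ = √201 + √38: γ^2 = 201 + 2√(7638) + 38 = 239 + 2√(7638), so γ^2 - 239 = 2√(7638); squaring, (γ^2 - 239)^2 = 4·7638, i.e. γ^4 - 478γ^2 + 57121 - 30552 = 0, i.e. γ^4 - 478γ^2 + 26569 = 0. So γ is a root of x^4 - 478x^2 + 26569. This polynomial is irreducible over Q: it has no rational root (each ±√201 ± √38 is irrational), and any factorization into two quadratics over Q would force √(7638) ∈ Q (pairing opposite roots) or √201, √38 ∈ Q (other pairings), all impossible. Hence [Q(γ):Q] = 4 = [Q(√201, √38):Q], so Q(γ) = Q(√201, √38).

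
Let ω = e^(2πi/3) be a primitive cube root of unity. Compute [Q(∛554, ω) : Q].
[Q(∛554, ω) : Q] = 6

[Q(∛554):Q] = 3 (min poly x^3 - 554, irreducible since 554 is not a perfect cube). [Q(ω):Q] = 2 (min poly x^2 + x + 1). Since Q(∛554) ⊂ R and ω ∉ R, we have ω ∉ Q(∛554), so x^2 + x + 1 remains irreducible over Q(∛554) and [Q(∛554, ω) : Q(∛554)] = 2. By the tower law, [Q(∛554, ω) : Q] = 3 · 2 = 6. (In fact Q(∛554, ω) is the splitting field of x^3 - 554 over Q.)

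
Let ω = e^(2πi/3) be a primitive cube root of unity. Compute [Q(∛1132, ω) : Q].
[Q(∛1132, ω) : Q] = 6

[Q(∛1132):Q] = 3 (min poly x^3 - 1132, irreducible since 1132 is not a perfect cube). [Q(ω):Q] = 2 (min poly x^2 + x + 1). Since Q(∛1132) ⊂ R and ω ∉ R, we have ω ∉ Q(∛1132), so x^2 + x + 1 remains irreducible over Q(∛1132) and [Q(∛1132, ω) : Q(∛1132)] = 2. By the tower law, [Q(∛1132, ω) : Q] = 3 · 2 = 6. (In fact Q(∛1132, ω) is the splitting field of x^3 - 1132 over Q.)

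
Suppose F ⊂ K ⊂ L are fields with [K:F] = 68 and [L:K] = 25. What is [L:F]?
[L:F] = 1700

The tower law says that for any tower of field extensions F ⊂ K ⊂ L with finite degrees, [L:F] = [L:K] · [K:F]. Here this gives [L:F] = 25 · 68 = 1700.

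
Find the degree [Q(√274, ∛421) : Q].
[Q(√274, ∛421) : Q] = 6

Let L = Q(√274, ∛421). Since Q(√274) ⊂ L and [Q(√274):Q] = 2, the tower law gives 2 | [L:Q]. Likewise Q(∛421) ⊂ L with [Q(∛421):Q] = 3 (because 421 is not a perfect cube), so 3 | [L:Q]. As gcd(2,3) = 1, [L:Q] is divisible by 6. Conversely L is generated over Q by √274 and ∛421, so [L:Q] ≤ 2·3 = 6. Therefore [Q(√274, ∛421) : Q] = 6.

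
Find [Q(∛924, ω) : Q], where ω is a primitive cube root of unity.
[Q(∛924, ω) : Q] = 6

[Q(∛924):Q] = 3 (min poly x^3 - 924, irreducible since 924 is not a perfect cube). [Q(ω):Q] = 2 (min poly x^2 + x + 1). Since Q(∛924) ⊂ R and ω ∉ R, we have ω ∉ Q(∛924), so x^2 + x + 1 remains irreducible over Q(∛924) and [Q(∛924, ω) : Q(∛924)] = 2. By the tower law, [Q(∛924, ω) : Q] = 3 · 2 = 6. (In fact Q(∛924, ω) is the splitting field of x^3 - 924 over Q.)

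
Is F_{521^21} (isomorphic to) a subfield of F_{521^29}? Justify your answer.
No: F_{521^21} is not a subfield of F_{521^29}

F_{p^m} embeds in F_{p^n} iff m | n. Here 21 ∤ 29 (since 29 = 1·21 + 8 with remainder 8 ≠ 0), so F_{521^21} is not a subfield of F_{521^29}. Equivalently: if it were, the tower law would give 21 = [F_{521^21}:F_521] dividing [F_{521^29}:F_521] = 29, contradiction.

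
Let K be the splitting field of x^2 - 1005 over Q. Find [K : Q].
[K : Q] = 2

f(x) = x^2 - 1005 factors as (x - √1005)(x + √1005). The splitting field is K = Q(√1005). Since 1005 is squarefree and > 1, it is not a perfect square, so x^2 - 1005 is irreducible over Q and [Q(√1005) : Q] = 2. Hence [K : Q] = 2.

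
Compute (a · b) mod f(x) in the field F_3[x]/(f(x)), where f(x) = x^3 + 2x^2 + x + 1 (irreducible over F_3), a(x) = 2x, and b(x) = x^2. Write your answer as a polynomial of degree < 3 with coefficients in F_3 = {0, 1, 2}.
a · b ≡ 2x^2 + x + 1 (mod f(x))

Multiply in F_3[x]: a(x)·b(x) = (2x)·(x^2) = 2x^3. This has degree ≥ 3, so divide by f(x) over F_3: 2x^3 = (2)·(x^3 + 2x^2 + x + 1) + (2x^2 + x + 1). Hence a·b ≡ 2x^2 + x + 1 (mod f). (F_3[x]/(f) is a field with 3^3 = 27 elements since f is irreducible of degree 3.)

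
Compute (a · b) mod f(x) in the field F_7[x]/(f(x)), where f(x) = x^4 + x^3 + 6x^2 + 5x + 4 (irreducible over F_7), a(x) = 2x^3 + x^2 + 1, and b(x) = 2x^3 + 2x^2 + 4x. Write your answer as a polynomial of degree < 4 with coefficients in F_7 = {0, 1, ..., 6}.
a · b ≡ 4x^3 + 2x^2 + 6x + 1 (mod f(x))

Multiply in F_7[x]: a(x)·b(x) = (2x^3 + x^2 + 1)·(2x^3 + 2x^2 + 4x) = 4x^6 + 6x^5 + 3x^4 + 6x^3 + 2x^2 + 4x. This has degree ≥ 4, so divide by f(x) over F_7: 4x^6 + 6x^5 + 3x^4 + 6x^3 + 2x^2 + 4x = (4x^2 + 2x + 5)·(x^4 + x^3 + 6x^2 + 5x + 4) + (4x^3 + 2x^2 + 6x + 1). Hence a·b ≡ 4x^3 + 2x^2 + 6x + 1 (mod f). (F_7[x]/(f) is a field with 7^4 = 2401 elements since f is irreducible of degree 4.)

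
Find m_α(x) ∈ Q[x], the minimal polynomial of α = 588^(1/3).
m_α(x) = x^3 - 588

α satisfies α^3 = 588, so x^3 - 588 annihilates α. By the rational root test, a rational root p/q (in lowest terms) of x^3 - 588 would satisfy p^3 = 588 q^3, forcing q = 1 and p^3 = 588; but 588 is not a perfect cube, contradiction. A monic cubic over Q with no rational root is irreducible (any nontrivial factorization would include a linear factor). Hence x^3 - 588 is the minimal polynomial of α, and in particular [Q(α):Q] = 3.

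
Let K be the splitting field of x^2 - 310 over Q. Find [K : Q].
[K : Q] = 2

f(x) = x^2 - 310 factors as (x - √310)(x + √310). The splitting field is K = Q(√310). Since 310 is squarefree and > 1, it is not a perfect square, so x^2 - 310 is irreducible over Q and [Q(√310) : Q] = 2. Hence [K : Q] = 2.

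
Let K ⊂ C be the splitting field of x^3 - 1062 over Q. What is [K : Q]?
[K : Q] = 6

The roots of x^3 - 1062 are ∛1062, ω∛1062, ω^2∛1062 where ω = e^(2πi/3) is a primitive cube root of unity, so K = Q(∛1062, ω). Now [Q(∛1062):Q] = 3 (since 1062 is not a perfect cube, x^3 - 1062 is irreducible) and [Q(ω):Q] = 2. Both 2 and 3 divide [K:Q], and [K:Q] ≤ 3·2 = 6, so [K:Q] = 6. (Equivalently: Q(∛1062) ⊂ R but ω ∉ R, so [K : Q(∛1062)] = 2.)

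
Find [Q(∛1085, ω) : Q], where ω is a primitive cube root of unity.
[Q(∛1085, ω) : Q] = 6

[Q(∛1085):Q] = 3 (min poly x^3 - 1085, irreducible since 1085 is not a perfect cube). [Q(ω):Q] = 2 (min poly x^2 + x + 1). Since Q(∛1085) ⊂ R and ω ∉ R, we have ω ∉ Q(∛1085), so x^2 + x + 1 remains irreducible over Q(∛1085) and [Q(∛1085, ω) : Q(∛1085)] = 2. By the tower law, [Q(∛1085, ω) : Q] = 3 · 2 = 6. (In fact Q(∛1085, ω) is the splitting field of x^3 - 1085 over Q.)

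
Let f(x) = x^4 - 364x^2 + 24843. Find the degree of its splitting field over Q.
[K : Q] = 4

Solving the quadratic in x^2: x^2 = (364 ± √(364^2 - 4·24843))/2 = (364 ± √33124)/2 = (364 ± 182)/2, giving x^2 = 91 or x^2 = 273. So f(x) = (x^2 - 91)(x^2 - 273) and the roots of f are ±√91, ±√273. Hence the splitting field is K = Q(√91, √273). Since 91 and 273 are distinct squarefree integers > 1, their product 24843 is not a perfect square, so √273 ∉ Q(√91). By the tower law [K:Q] = [Q(√91,√273):Q(√91)] · [Q(√91):Q] = 2 · 2 = 4.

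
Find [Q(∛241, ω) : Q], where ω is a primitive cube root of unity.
[Q(∛241, ω) : Q] = 6

[Q(∛241):Q] = 3 (min poly x^3 - 241, irreducible since 241 is not a perfect cube). [Q(ω):Q] = 2 (min poly x^2 + x + 1). Since Q(∛241) ⊂ R and ω ∉ R, we have ω ∉ Q(∛241), so x^2 + x + 1 remains irreducible over Q(∛241) and [Q(∛241, ω) : Q(∛241)] = 2. By the tower law, [Q(∛241, ω) : Q] = 3 · 2 = 6. (In fact Q(∛241, ω) is the splitting field of x^3 - 241 over Q.)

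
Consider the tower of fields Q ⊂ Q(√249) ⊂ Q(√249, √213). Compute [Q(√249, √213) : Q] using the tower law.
[Q(√249, √213) : Q] = 4

[Q(√249):Q] = 2 (min poly x^2 - 249, irreducible since 249 is squarefree > 1). For the top step, suppose √213 ∈ Q(√249), say √213 = c + d√249 with c, d ∈ Q. Squaring: 213 = c^2 + 249d^2 + 2cd√249. Since √249 ∉ Q this forces 2cd = 0. If d = 0 then √213 = c ∈ Q, contradicting 213 squarefree > 1. If c = 0 then 213 = 249d^2, so 249·213 = (249d)^2 is a perfect square in Q — but 249·213 = 53037 is not a perfect square (since 249 and 213 are distinct squarefree integers). Contradiction. Hence √213 ∉ Q(√249), so x^2 - 213 stays irreducible over Q(√249) and [Q(√249, √213) : Q(√249)] = 2. By the tower law, [Q(√249, √213) : Q] = 2 · 2 = 4.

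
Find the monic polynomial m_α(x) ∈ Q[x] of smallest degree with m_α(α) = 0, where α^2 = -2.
m_α(x) = x^2 + 2

α satisfies α^2 + 2 = 0, so x^2 + 2 annihilates α. Since d = -2 is squarefree and ≠ 1, it is not a perfect square in Q, so x^2 + 2 has no rational root and is therefore irreducible over Q (a degree-2 polynomial over a field is irreducible iff it has no root). Hence m_α(x) = x^2 + 2.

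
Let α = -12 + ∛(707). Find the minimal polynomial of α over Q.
m_α(x) = x^3 + 36x^2 + 432x + 1021

Set β = α + 12 = ∛(707), so β^3 = 707. Then (α + 12)^3 - 707 = 0, i.e. α is a root of g(x) = (x + 12)^3 - 707 = x^3 + 36x^2 + 432x + 1021. Since g(x) = h(x + 12) where h(x) = x^3 - 707, and h is irreducible over Q (because 707 is not a perfect cube, so h has no rational root, and a monic cubic with no rational root is irreducible), g is also irreducible (irreducibility is preserved under the substitution x → x + 12). Hence m_α(x) = x^3 + 36x^2 + 432x + 1021.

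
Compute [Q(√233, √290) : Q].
[Q(√233, √290) : Q] = 4

[Q(√233):Q] = 2 (min poly x^2 - 233, irreducible since 233 is squarefree > 1). For the top step, suppose √290 ∈ Q(√233), say √290 = c + d√233 with c, d ∈ Q. Squaring: 290 = c^2 + 233d^2 + 2cd√233. Since √233 ∉ Q this forces 2cd = 0. If d = 0 then √290 = c ∈ Q, contradicting 290 squarefree > 1. If c = 0 then 290 = 233d^2, so 233·290 = (233d)^2 is a perfect square in Q — but 233·290 = 67570 is not a perfect square (since 233 and 290 are distinct squarefree integers). Contradiction. Hence √290 ∉ Q(√233), so x^2 - 290 stays irreducible over Q(√233) and [Q(√233, √290) : Q(√233)] = 2. By the tower law, [Q(√233, √290) : Q] = 2 · 2 = 4.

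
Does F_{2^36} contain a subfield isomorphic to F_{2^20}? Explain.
No: F_{2^20} is not a subfield of F_{2^36}

F_{p^m} embeds in F_{p^n} iff m | n. Here 20 ∤ 36 (since 36 = 1·20 + 16 with remainder 16 ≠ 0), so F_{2^20} is not a subfield of F_{2^36}. Equivalently: if it were, the tower law would give 20 = [F_{2^20}:F_2] dividing [F_{2^36}:F_2] = 36, contradiction.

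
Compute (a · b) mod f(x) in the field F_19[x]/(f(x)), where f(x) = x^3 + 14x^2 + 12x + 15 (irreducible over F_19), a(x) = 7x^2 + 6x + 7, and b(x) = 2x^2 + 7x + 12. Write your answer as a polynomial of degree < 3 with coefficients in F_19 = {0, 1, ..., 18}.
a · b ≡ 11x (mod f(x))

Multiply in F_19[x]: a(x)·b(x) = (7x^2 + 6x + 7)·(2x^2 + 7x + 12) = 14x^4 + 4x^3 + 7x^2 + 7x + 8. This has degree ≥ 3, so divide by f(x) over F_19: 14x^4 + 4x^3 + 7x^2 + 7x + 8 = (14x + 17)·(x^3 + 14x^2 + 12x + 15) + (11x). Hence a·b ≡ 11x (mod f). (F_19[x]/(f) is a field with 19^3 = 6859 elements since f is irreducible of degree 3.)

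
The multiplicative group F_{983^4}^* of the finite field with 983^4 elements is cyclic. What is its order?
|F_{983^4}^*| = 933714431520

F_{983^4} has 983^4 = 933714431521 elements; its multiplicative group consists of all nonzero elements, so |F_{983^4}^*| = 933714431521 - 1 = 933714431520. (It is cyclic since any finite subgroup of the multiplicative group of a field is cyclic.)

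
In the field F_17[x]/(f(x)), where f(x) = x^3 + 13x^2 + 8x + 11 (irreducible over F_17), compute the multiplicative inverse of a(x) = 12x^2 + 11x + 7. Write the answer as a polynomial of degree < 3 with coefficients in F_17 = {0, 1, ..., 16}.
a(x)^(-1) ≡ 7x + 1 (mod f(x))

Since f is irreducible over F_17, F_17[x]/(f) is a field and a(x) ≠ 0 has an inverse. Apply the extended Euclidean algorithm to f(x) and a(x) in F_17[x]: f(x) = (10x + 16)·a(x) + (1). The last nonzero remainder is the constant 1 = gcd(f, a) in F_17. Back-substituting through the division chain expresses 1 = s(x)·a(x) + t(x)·f(x) with s(x) ≡ 7x + 1 (mod f), so a(x)^(-1) ≡ s(x) = 7x + 1 (mod f). Check: (12x^2 + 11x + 7)·(7x + 1) = 16x^3 + 4x^2 + 9x + 7 ≡ 1 (mod x^3 + 13x^2 + 8x + 11).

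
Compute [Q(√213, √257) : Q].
[Q(√213, √257) : Q] = 4

[Q(√213):Q] = 2 (min poly x^2 - 213, irreducible since 213 is squarefree > 1). For the top step, suppose √257 ∈ Q(√213), say √257 = c + d√213 with c, d ∈ Q. Squaring: 257 = c^2 + 213d^2 + 2cd√213. Since √213 ∉ Q this forces 2cd = 0. If d = 0 then √257 = c ∈ Q, contradicting 257 squarefree > 1. If c = 0 then 257 = 213d^2, so 213·257 = (213d)^2 is a perfect square in Q — but 213·257 = 54741 is not a perfect square (since 213 and 257 are distinct squarefree integers). Contradiction. Hence √257 ∉ Q(√213), so x^2 - 257 stays irreducible over Q(√213) and [Q(√213, √257) : Q(√213)] = 2. By the tower law, [Q(√213, √257) : Q] = 2 · 2 = 4.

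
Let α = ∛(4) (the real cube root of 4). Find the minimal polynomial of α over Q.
m_α(x) = x^3 - 4

α satisfies α^3 = 4, so x^3 - 4 annihilates α. By the rational root test, a rational root p/q (in lowest terms) of x^3 - 4 would satisfy p^3 = 4 q^3, forcing q = 1 and p^3 = 4; but 4 is not a perfect cube, contradiction. A monic cubic over Q with no rational root is irreducible (any nontrivial factorization would include a linear factor). Hence x^3 - 4 is the minimal polynomial of α, and in particular [Q(α):Q] = 3.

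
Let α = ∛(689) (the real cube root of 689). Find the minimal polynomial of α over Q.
m_α(x) = x^3 - 689

α satisfies α^3 = 689, so x^3 - 689 annihilates α. By the rational root test, a rational root p/q (in lowest terms) of x^3 - 689 would satisfy p^3 = 689 q^3, forcing q = 1 and p^3 = 689; but 689 is not a perfect cube, contradiction. A monic cubic over Q with no rational root is irreducible (any nontrivial factorization would include a linear factor). Hence x^3 - 689 is the minimal polynomial of α, and in particular [Q(α):Q] = 3.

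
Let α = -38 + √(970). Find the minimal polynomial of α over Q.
m_α(x) = x^2 + 76x + 474

From α + 38 = √(970), squaring gives (α + 38)^2 = 970, i.e. α^2 + 76α + 1444 = 970, so α^2 + 76α + 474 = 0. The discriminant of x^2 + 76x + 474 is (76)^2 - 4·(474) = 5776 - 1896 = 3880, and 4·(970) is not a perfect square in Q since 970 is squarefree and ≠ 1. Hence x^2 + 76x + 474 is irreducible over Q and is the minimal polynomial of α.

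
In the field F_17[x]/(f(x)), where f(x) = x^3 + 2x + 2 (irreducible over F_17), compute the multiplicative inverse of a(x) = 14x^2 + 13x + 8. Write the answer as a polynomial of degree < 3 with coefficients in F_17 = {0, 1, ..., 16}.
a(x)^(-1) ≡ 9x^2 + x + 1 (mod f(x))

Since f is irreducible over F_17, F_17[x]/(f) is a field and a(x) ≠ 0 has an inverse. Apply the extended Euclidean algorithm to f(x) and a(x) in F_17[x]: f(x) = (11x + 8)·a(x) + (14x + 6);  a(x) = (x + 9)·(14x + 6) + (5). The last nonzero remainder is the constant 5 = gcd(f, a) in F_17. Back-substituting through the division chain expresses 5 = s(x)·a(x) + t(x)·f(x) with s(x) ≡ 11x^2 + 5x + 5 (mod f), so (11x^2 + 5x + 5)·a(x) ≡ 5 (mod f). Multiplying by 5^(-1) ≡ 7 in F_17 gives a(x)^(-1) ≡ 7·(11x^2 + 5x + 5) ≡ 9x^2 + x + 1 (mod f). Check: (14x^2 + 13x + 8)·(9x^2 + x + 1) = 7x^4 + 12x^3 + 14x^2 + 4x + 8 ≡ 1 (mod x^3 + 2x + 2).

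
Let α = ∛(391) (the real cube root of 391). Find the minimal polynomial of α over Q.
m_α(x) = x^3 - 391

α satisfies α^3 = 391, so x^3 - 391 annihilates α. By the rational root test, a rational root p/q (in lowest terms) of x^3 - 391 would satisfy p^3 = 391 q^3, forcing q = 1 and p^3 = 391; but 391 is not a perfect cube, contradiction. A monic cubic over Q with no rational root is irreducible (any nontrivial factorization would include a linear factor). Hence x^3 - 391 is the minimal polynomial of α, and in particular [Q(α):Q] = 3.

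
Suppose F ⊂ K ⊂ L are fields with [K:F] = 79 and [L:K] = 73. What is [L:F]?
[L:F] = 5767

The tower law says that for any tower of field extensions F ⊂ K ⊂ L with finite degrees, [L:F] = [L:K] · [K:F]. Here this gives [L:F] = 73 · 79 = 5767.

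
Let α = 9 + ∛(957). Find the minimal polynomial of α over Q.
m_α(x) = x^3 - 27x^2 + 243x - 1686

Set β = α - 9 = ∛(957), so β^3 = 957. Then (α - 9)^3 - 957 = 0, i.e. α is a root of g(x) = (x - 9)^3 - 957 = x^3 - 27x^2 + 243x - 1686. Since g(x) = h(x - 9) where h(x) = x^3 - 957, and h is irreducible over Q (because 957 is not a perfect cube, so h has no rational root, and a monic cubic with no rational root is irreducible), g is also irreducible (irreducibility is preserved under the substitution x → x - 9). Hence m_α(x) = x^3 - 27x^2 + 243x - 1686.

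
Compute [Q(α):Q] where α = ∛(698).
[Q(α):Q] = 3

The minimal polynomial of α is x^3 - 698, irreducible over Q since 698 is not a perfect cube (so x^3 - 698 has no rational root). Hence [Q(α):Q] = deg(m_α) = 3.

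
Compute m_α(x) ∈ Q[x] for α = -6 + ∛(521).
m_α(x) = x^3 + 18x^2 + 108x - 305

Set β = α + 6 = ∛(521), so β^3 = 521. Then (α + 6)^3 - 521 = 0, i.e. α is a root of g(x) = (x + 6)^3 - 521 = x^3 + 18x^2 + 108x - 305. Since g(x) = h(x + 6) where h(x) = x^3 - 521, and h is irreducible over Q (because 521 is not a perfect cube, so h has no rational root, and a monic cubic with no rational root is irreducible), g is also irreducible (irreducibility is preserved under the substitution x → x + 6). Hence m_α(x) = x^3 + 18x^2 + 108x - 305.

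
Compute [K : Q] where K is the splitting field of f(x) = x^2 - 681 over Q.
[K : Q] = 2

f(x) = x^2 - 681 factors as (x - √681)(x + √681). The splitting field is K = Q(√681). Since 681 is squarefree and > 1, it is not a perfect square, so x^2 - 681 is irreducible over Q and [Q(√681) : Q] = 2. Hence [K : Q] = 2.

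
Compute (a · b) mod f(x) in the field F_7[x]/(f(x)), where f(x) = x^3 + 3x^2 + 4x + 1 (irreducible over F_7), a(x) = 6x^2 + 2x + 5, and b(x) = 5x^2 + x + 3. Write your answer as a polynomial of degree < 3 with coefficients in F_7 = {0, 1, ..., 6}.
a · b ≡ 4x + 5 (mod f(x))

Multiply in F_7[x]: a(x)·b(x) = (6x^2 + 2x + 5)·(5x^2 + x + 3) = 2x^4 + 2x^3 + 3x^2 + 4x + 1. This has degree ≥ 3, so divide by f(x) over F_7: 2x^4 + 2x^3 + 3x^2 + 4x + 1 = (2x + 3)·(x^3 + 3x^2 + 4x + 1) + (4x + 5). Hence a·b ≡ 4x + 5 (mod f). (F_7[x]/(f) is a field with 7^3 = 343 elements since f is irreducible of degree 3.)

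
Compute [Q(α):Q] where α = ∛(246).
[Q(α):Q] = 3

The minimal polynomial of α is x^3 - 246, irreducible over Q since 246 is not a perfect cube (so x^3 - 246 has no rational root). Hence [Q(α):Q] = deg(m_α) = 3.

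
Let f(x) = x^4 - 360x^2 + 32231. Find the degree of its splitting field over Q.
[K : Q] = 4

Solving the quadratic in x^2: x^2 = (360 ± √(360^2 - 4·32231))/2 = (360 ± √676)/2 = (360 ± 26)/2, giving x^2 = 167 or x^2 = 193. So f(x) = (x^2 - 167)(x^2 - 193) and the roots of f are ±√167, ±√193. Hence the splitting field is K = Q(√167, √193). Since 167 and 193 are distinct squarefree integers > 1, their product 32231 is not a perfect square, so √193 ∉ Q(√167). By the tower law [K:Q] = [Q(√167,√193):Q(√167)] · [Q(√167):Q] = 2 · 2 = 4.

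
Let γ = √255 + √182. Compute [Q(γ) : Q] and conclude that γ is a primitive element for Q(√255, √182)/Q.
[Q(γ) : Q] = 4 (equivalently, Q(γ) = Q(√255, √182))

Obviously Q(γ) ⊆ Q(√255, √182), and [Q(√255, √182):Q] = 4 (since 255, 182 are distinct squarefree integers > 1 with 46410 not a perfect square). To show equality we compute the minimal polynomial of γ. From γ = √255 + √182: γ^2 = 255 + 2√(46410) + 182 = 437 + 2√(46410), so γ^2 - 437 = 2√(46410); squaring, (γ^2 - 437)^2 = 4·46410, i.e. γ^4 - 874γ^2 + 190969 - 185640 = 0, i.e. γ^4 - 874γ^2 + 5329 = 0. So γ is a root of x^4 - 874x^2 + 5329. This polynomial is irreducible over Q: it has no rational root (each ±√255 ± √182 is irrational), and any factorization into two quadratics over Q would force √(46410) ∈ Q (pairing opposite roots) or √255, √182 ∈ Q (other pairings), all impossible. Hence [Q(γ):Q] = 4 = [Q(√255, √182):Q], so Q(γ) = Q(√255, √182).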